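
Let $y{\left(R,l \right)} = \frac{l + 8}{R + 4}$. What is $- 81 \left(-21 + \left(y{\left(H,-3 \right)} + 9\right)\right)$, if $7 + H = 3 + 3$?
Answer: $837$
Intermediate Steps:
$H = -1$ ($H = -7 + \left(3 + 3\right) = -7 + 6 = -1$)
$y{\left(R,l \right)} = \frac{8 + l}{4 + R}$
$- 81 \left(-21 + \left(y{\left(H,-3 \right)} + 9\right)\right) = - 81 \left(-21 + \left(\frac{8 - 3}{4 - 1} + 9\right)\right) = - 81 \left(-21 + \left(\frac{1}{3} \cdot 5 + 9\right)\right) = - 81 \left(-21 + \left(\frac{5}{3} + 9\right)\right) = - 81 \left(-21 + \frac{32}{3}\right) = \left(-81\right) \left(- \frac{31}{3}\right) = 837$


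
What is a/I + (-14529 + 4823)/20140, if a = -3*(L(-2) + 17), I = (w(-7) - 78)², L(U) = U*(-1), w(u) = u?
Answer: -7127383/14551150 ≈ -0.48982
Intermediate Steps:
L(U) = -U
I = 7225 (I = (-7 - 78)² = (-85)² = 7225)
a = -57 (a = -3*(-1*(-2) + 17) = -3*(2 + 17) = -3*19 = -57)
a/I + (-14529 + 4823)/20140 = -57/7225 + (-14529 + 4823)/20140 = -57*1/7225 - 9706*1/20140 = -57/7225 - 4853/10070 = -7127383/14551150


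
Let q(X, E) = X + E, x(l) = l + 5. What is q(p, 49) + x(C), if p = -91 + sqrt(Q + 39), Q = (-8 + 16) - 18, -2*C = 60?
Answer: -67 + sqrt(29) ≈ -61.615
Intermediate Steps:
C = -30 (C = -1/2*60 = -30)
x(l) = 5 + l
Q = -10 (Q = 8 - 18 = -10)
p = -91 + sqrt(29) (p = -91 + sqrt(-10 + 39) = -91 + sqrt(29) ≈ -85.615)
q(X, E) = E + X
q(p, 49) + x(C) = (49 + (-91 + sqrt(29))) + (5 - 30) = (-42 + sqrt(29)) - 25 = -67 + sqrt(29)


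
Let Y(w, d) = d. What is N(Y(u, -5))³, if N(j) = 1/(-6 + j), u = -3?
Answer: -1/1331 ≈ -0.00075131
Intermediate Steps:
N(Y(u, -5))³ = (1/(-6 - 5))³ = (1/(-11))³ = (-1/11)³ = -1/1331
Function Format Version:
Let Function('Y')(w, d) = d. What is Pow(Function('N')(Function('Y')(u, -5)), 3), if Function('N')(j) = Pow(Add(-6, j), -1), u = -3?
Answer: Rational(-1, 1331) ≈ -0.00075131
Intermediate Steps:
Pow(Function('N')(Function('Y')(u, -5)), 3) = Pow(Pow(Add(-6, -5), -1), 3) = Pow(Pow(-11, -1), 3) = Pow(Rational(-1, 11), 3) = Rational(-1, 1331)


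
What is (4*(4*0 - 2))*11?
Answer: -88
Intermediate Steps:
(4*(4*0 - 2))*11 = (4*(0 - 2))*11 = (4*(-2))*11 = -8*11 = -88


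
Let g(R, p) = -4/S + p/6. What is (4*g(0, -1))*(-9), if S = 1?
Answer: 150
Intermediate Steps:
g(R, p) = -4 + p/6 (g(R, p) = -4/1 + p/6 = -4*1 + p*(⅙) = -4 + p/6)
(4*g(0, -1))*(-9) = (4*(-4 + (⅙)*(-1)))*(-9) = (4*(-4 - ⅙))*(-9) = (4*(-25/6))*(-9) = -50/3*(-9) = 150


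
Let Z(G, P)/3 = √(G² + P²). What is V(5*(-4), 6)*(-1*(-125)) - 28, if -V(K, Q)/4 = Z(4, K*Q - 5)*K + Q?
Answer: -3028 + 30000*√15641 ≈ 3.7489e+6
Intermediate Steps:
Z(G, P) = 3*√(G² + P²)
V(K, Q) = -4*Q - 12*K*√(16 + (-5 + K*Q)²) (V(K, Q) = -4*((3*√(4² + (K*Q - 5)²))*K + Q) = -4*((3*√(16 + (-5 + K*Q)²))*K + Q) = -4*(3*K*√(16 + (-5 + K*Q)²) + Q) = -4*(Q + 3*K*√(16 + (-5 + K*Q)²)) = -4*Q - 12*K*√(16 + (-5 + K*Q)²))
V(5*(-4), 6)*(-1*(-125)) - 28 = (-4*6 - 12*5*(-4)*√(16 + (-5 + (5*(-4))*6)²))*(-1*(-125)) - 28 = (-24 - 12*(-20)*√(16 + (-5 - 20*6)²))*125 - 28 = (-24 - 12*(-20)*√(16 + (-5 - 120)²))*125 - 28 = (-24 - 12*(-20)*√(16 + (-125)²))*125 - 28 = (-24 - 12*(-20)*√(16 + 15625))*125 - 28 = (-24 - 12*(-20)*√15641)*125 - 28 = (-24 + 240*√15641)*125 - 28 = (-3000 + 30000*√15641) - 28 = -3028 + 30000*√15641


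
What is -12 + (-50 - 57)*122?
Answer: -13066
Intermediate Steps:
-12 + (-50 - 57)*122 = -12 - 107*122 = -12 - 13054 = -13066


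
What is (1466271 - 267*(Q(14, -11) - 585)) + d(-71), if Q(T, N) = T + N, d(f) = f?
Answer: 1621594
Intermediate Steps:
Q(T, N) = N + T
(1466271 - 267*(Q(14, -11) - 585)) + d(-71) = (1466271 - 267*((-11 + 14) - 585)) - 71 = (1466271 - 267*(3 - 585)) - 71 = (1466271 - 267*(-582)) - 71 = (1466271 + 155394) - 71 = 1621665 - 71 = 1621594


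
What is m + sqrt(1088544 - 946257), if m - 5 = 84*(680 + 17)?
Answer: 58553 + sqrt(142287) ≈ 58930.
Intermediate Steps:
m = 58553 (m = 5 + 84*(680 + 17) = 5 + 84*697 = 5 + 58548 = 58553)
m + sqrt(1088544 - 946257) = 58553 + sqrt(1088544 - 946257) = 58553 + sqrt(142287)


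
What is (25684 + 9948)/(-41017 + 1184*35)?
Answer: 35632/423 ≈ 84.236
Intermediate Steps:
(25684 + 9948)/(-41017 + 1184*35) = 35632/(-41017 + 41440) = 35632/423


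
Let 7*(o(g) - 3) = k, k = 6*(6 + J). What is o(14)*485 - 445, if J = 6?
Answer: 41990/7 ≈ 5998.6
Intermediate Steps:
k = 72 (k = 6*(6 + 6) = 6*12 = 72)
o(g) = 93/7 (o(g) = 3 + (⅐)*72 = 3 + 72/7 = 93/7)
o(14)*485 - 445 = (93/7)*485 - 445 = 45105/7 - 445 = 41990/7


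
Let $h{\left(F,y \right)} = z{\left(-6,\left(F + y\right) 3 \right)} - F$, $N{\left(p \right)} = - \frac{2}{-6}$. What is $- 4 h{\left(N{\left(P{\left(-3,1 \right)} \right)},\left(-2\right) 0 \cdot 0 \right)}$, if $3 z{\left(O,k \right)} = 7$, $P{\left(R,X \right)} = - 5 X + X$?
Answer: $-8$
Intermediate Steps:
$P{\left(R,X \right)} = - 4 X$
$z{\left(O,k \right)} = \frac{7}{3}$ ($z{\left(O,k \right)} = \frac{1}{3} \cdot 7 = \frac{7}{3}$)
$N{\left(p \right)} = \frac{1}{3}$ ($N{\left(p \right)} = \left(-2\right) \left(- \frac{1}{6}\right) = \frac{1}{3}$)
$h{\left(F,y \right)} = \frac{7}{3} - F$
$- 4 h{\left(N{\left(P{\left(-3,1 \right)} \right)},\left(-2\right) 0 \cdot 0 \right)} = - 4 \left(\frac{7}{3} - \frac{1}{3}\right) = \left(-4\right) 2 = -8$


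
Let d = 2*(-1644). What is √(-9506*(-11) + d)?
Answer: √101278 ≈ 318.24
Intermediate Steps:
d = -3288
√(-9506*(-11) + d) = √(-9506*(-11) - 3288) = √(104566 - 3288) = √101278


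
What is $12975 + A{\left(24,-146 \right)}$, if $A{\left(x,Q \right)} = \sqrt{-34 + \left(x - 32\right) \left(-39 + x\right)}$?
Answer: $12975 + \sqrt{86} \approx 12984.0$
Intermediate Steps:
$A{\left(x,Q \right)} = \sqrt{-34 + \left(-39 + x\right) \left(-32 + x\right)}$ ($A{\left(x,Q \right)} = \sqrt{-34 + \left(-32 + x\right) \left(-39 + x\right)} = \sqrt{-34 + \left(-39 + x\right) \left(-32 + x\right)}$)
$12975 + A{\left(24,-146 \right)} = 12975 + \sqrt{1214 + 24^{2} - 1704} = 12975 + \sqrt{1214 + 576 - 1704} = 12975 + \sqrt{86}$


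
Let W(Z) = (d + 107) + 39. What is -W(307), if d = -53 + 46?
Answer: -139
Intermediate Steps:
d = -7
W(Z) = 139 (W(Z) = (-7 + 107) + 39 = 100 + 39 = 139)
-W(307) = -1*139 = -139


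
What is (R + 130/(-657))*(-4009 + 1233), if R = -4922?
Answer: 8977261984/657 ≈ 1.3664e+7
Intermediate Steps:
(R + 130/(-657))*(-4009 + 1233) = (-4922 + 130/(-657))*(-4009 + 1233) = (-4922 + 130*(-1/657))*(-2776) = (-4922 - 130/657)*(-2776) = -3233884/657*(-2776) = 8977261984/657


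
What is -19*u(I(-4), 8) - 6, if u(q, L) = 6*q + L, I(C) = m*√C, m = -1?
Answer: -158 + 228*I ≈ -158.0 + 228.0*I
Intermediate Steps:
I(C) = -√C
u(q, L) = L + 6*q
-19*u(I(-4), 8) - 6 = -19*(8 + 6*(-√(-4))) - 6 = -19*(8 + 6*(-2*I)) - 6 = -19*(8 - 12*I) - 6 = (-152 + 228*I) - 6 = -158 + 228*I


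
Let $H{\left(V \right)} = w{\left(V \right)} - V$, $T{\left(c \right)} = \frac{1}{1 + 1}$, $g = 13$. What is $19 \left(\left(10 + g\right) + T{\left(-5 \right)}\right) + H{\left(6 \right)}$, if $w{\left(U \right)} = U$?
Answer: $\frac{893}{2} \approx 446.5$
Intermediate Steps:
$T{\left(c \right)} = \frac{1}{2}$
$H{\left(V \right)} = 0$ ($H{\left(V \right)} = V - V = 0$)
$19 \left(\left(10 + g\right) + T{\left(-5 \right)}\right) + H{\left(6 \right)} = 19 \left(\left(10 + 13\right) + \frac{1}{2}\right) + 0 = 19 \left(23 + \frac{1}{2}\right) + 0 = 19 \cdot \frac{47}{2} + 0 = \frac{893}{2} + 0 = \frac{893}{2}$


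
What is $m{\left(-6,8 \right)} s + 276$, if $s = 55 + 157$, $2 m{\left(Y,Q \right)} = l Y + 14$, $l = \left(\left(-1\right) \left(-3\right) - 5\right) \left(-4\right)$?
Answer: $-3328$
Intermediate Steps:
$l = 8$ ($l = \left(3 - 5\right) \left(-4\right) = \left(-2\right) \left(-4\right) = 8$)
$m{\left(Y,Q \right)} = 7 + 4 Y$ ($m{\left(Y,Q \right)} = \frac{8 Y + 14}{2} = \frac{14 + 8 Y}{2} = 7 + 4 Y$)
$s = 212$
$m{\left(-6,8 \right)} s + 276 = \left(7 + 4 \left(-6\right)\right) 212 + 276 = \left(7 - 24\right) 212 + 276 = \left(-17\right) 212 + 276 = -3604 + 276 = -3328$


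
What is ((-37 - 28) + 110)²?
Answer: 2025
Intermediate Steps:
((-37 - 28) + 110)² = (-65 + 110)² = 45² = 2025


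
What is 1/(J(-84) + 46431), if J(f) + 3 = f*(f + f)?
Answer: 1/60540 ≈ 1.6518e-5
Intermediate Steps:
J(f) = -3 + 2*f² (J(f) = -3 + f*(f + f) = -3 + f*(2*f) = -3 + 2*f²)
1/(J(-84) + 46431) = 1/((-3 + 2*(-84)²) + 46431) = 1/((-3 + 2*7056) + 46431) = 1/((-3 + 14112) + 46431) = 1/(14109 + 46431) = 1/60540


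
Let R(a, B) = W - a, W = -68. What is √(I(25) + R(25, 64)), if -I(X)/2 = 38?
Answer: 13*I ≈ 13.0*I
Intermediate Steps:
I(X) = -76 (I(X) = -2*38 = -76)
R(a, B) = -68 - a
√(I(25) + R(25, 64)) = √(-76 + (-68 - 1*25)) = √(-76 + (-68 - 25)) = √(-76 - 93) = √(-169) = 13*I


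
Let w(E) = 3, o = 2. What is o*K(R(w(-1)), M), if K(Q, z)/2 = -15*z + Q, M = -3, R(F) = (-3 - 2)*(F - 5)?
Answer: 220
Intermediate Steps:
R(F) = 25 - 5*F (R(F) = -5*(-5 + F) = 25 - 5*F)
K(Q, z) = -30*z + 2*Q (K(Q, z) = 2*(-15*z + Q) = 2*(Q - 15*z) = -30*z + 2*Q)
o*K(R(w(-1)), M) = 2*(-30*(-3) + 2*(25 - 5*3)) = 2*(90 + 2*(25 - 15)) = 2*(90 + 2*10) = 2*(90 + 20) = 2*110 = 220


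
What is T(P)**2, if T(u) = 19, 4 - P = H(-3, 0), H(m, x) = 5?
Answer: 361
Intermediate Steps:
P = -1 (P = 4 - 1*5 = 4 - 5 = -1)
T(P)**2 = 19**2 = 361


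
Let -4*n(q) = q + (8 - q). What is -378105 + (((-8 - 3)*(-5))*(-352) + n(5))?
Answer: -397467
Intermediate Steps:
n(q) = -2 (n(q) = -(q + (8 - q))/4 = -1/4*8 = -2)
-378105 + (((-8 - 3)*(-5))*(-352) + n(5)) = -378105 + (((-8 - 3)*(-5))*(-352) - 2) = -378105 + (-11*(-5)*(-352) - 2) = -378105 + (55*(-352) - 2) = -378105 + (-19360 - 2) = -378105 - 19362 = -397467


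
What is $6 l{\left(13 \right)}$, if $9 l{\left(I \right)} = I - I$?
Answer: $0$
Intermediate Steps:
$l{\left(I \right)} = 0$ ($l{\left(I \right)} = \frac{I - I}{9} = \frac{1}{9} \cdot 0 = 0$)
$6 l{\left(13 \right)} = 6 \cdot 0 = 0$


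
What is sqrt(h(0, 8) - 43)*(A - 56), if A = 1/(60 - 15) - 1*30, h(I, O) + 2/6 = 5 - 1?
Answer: -3869*I*sqrt(354)/135 ≈ -539.22*I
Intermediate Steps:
h(I, O) = 11/3 (h(I, O) = -1/3 + (5 - 1) = -1/3 + 4 = 11/3)
A = -1349/45 (A = 1/45 - 30 = -1349/45 ≈ -29.978)
sqrt(h(0, 8) - 43)*(A - 56) = sqrt(11/3 - 43)*(-1349/45 - 56) = sqrt(-118/3)*(-3869/45) = (I*sqrt(354)/3)*(-3869/45) = -3869*I*sqrt(354)/135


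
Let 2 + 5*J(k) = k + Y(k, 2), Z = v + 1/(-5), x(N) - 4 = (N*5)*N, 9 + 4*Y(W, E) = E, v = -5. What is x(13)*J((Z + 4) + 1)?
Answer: -67071/100 ≈ -670.71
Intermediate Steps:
Y(W, E) = -9/4 + E/4
x(N) = 4 + 5*N**2 (x(N) = 4 + (N*5)*N = 4 + (5*N)*N = 4 + 5*N**2)
Z = -26/5 (Z = -5 + 1/(-5) = -5 - 1/5 = -26/5 ≈ -5.2000)
J(k) = -3/4 + k/5 (J(k) = -2/5 + (k + (-9/4 + (1/4)*2))/5 = -2/5 + (k + (-9/4 + 1/2))/5 = -2/5 + (k - 7/4)/5 = -2/5 + (-7/4 + k)/5 = -2/5 + (-7/20 + k/5) = -3/4 + k/5)
x(13)*J((Z + 4) + 1) = (4 + 5*13**2)*(-3/4 + ((-26/5 + 4) + 1)/5) = (4 + 5*169)*(-3/4 + (-6/5 + 1)/5) = (4 + 845)*(-3/4 + (1/5)*(-1/5)) = 849*(-3/4 - 1/25) = 849*(-79/100) = -67071/100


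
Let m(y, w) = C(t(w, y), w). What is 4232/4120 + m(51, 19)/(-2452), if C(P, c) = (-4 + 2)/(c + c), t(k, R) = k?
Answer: 24645567/23992820 ≈ 1.0272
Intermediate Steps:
C(P, c) = -1/c (C(P, c) = -2*1/(2*c) = -1/c)
m(y, w) = -1/w
4232/4120 + m(51, 19)/(-2452) = 4232/4120 - 1/19/(-2452) = 4232*(1/4120) - 1*1/19*(-1/2452) = 529/515 - 1/19*(-1/2452) = 529/515 + 1/46588 = 24645567/23992820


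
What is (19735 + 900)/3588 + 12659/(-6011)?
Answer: 78616493/21567468 ≈ 3.6451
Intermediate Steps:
(19735 + 900)/3588 + 12659/(-6011) = 20635*(1/3588) + 12659*(-1/6011) = 20635/3588 - 12659/6011 = 78616493/21567468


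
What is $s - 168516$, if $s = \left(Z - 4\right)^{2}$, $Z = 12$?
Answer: $-168452$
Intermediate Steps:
$s = 64$ ($s = \left(12 - 4\right)^{2} = 8^{2} = 64$)
$s - 168516 = 64 - 168516 = -168452$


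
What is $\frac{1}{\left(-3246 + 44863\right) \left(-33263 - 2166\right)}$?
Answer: $- \frac{1}{1474448693} \approx -6.7822 \cdot 10^{-10}$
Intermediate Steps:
$\frac{1}{\left(-3246 + 44863\right) \left(-33263 - 2166\right)} = \frac{1}{41617 \left(-35429\right)} = \frac{1}{-1474448693} = - \frac{1}{1474448693}$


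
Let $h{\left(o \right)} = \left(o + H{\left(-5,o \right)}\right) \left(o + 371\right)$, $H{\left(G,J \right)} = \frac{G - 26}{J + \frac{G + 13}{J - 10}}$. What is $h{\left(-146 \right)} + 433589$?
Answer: $\frac{2282881369}{5696} \approx 4.0079 \cdot 10^{5}$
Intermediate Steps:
$H{\left(G,J \right)} = \frac{-26 + G}{J + \frac{13 + G}{-10 + J}}$
$h{\left(o \right)} = \left(371 + o\right) \left(o + \frac{310 - 31 o}{8 + o^{2} - 10 o}\right)$ ($h{\left(o \right)} = \left(o + \frac{260 - 26 o - -50 - 5 o}{13 - 5 + o^{2} - 10 o}\right) \left(o + 371\right) = \left(o + \frac{260 - 26 o + 50 - 5 o}{8 + o^{2} - 10 o}\right) \left(371 + o\right) = \left(o + \frac{310 - 31 o}{8 + o^{2} - 10 o}\right) \left(371 + o\right) = \left(371 + o\right) \left(o + \frac{310 - 31 o}{8 + o^{2} - 10 o}\right)$)
$h{\left(-146 \right)} + 433589 = \frac{115010 + \left(-146\right)^{4} - -1200558 - 3733 \left(-146\right)^{2} + 361 \left(-146\right)^{3}}{8 + \left(-146\right)^{2} - -1460} + 433589 = \frac{115010 + 454371856 + 1200558 - 79572628 + 361 \left(-3112136\right)}{8 + 21316 + 1460} + 433589 = \frac{115010 + 454371856 + 1200558 - 79572628 - 1123481096}{22784} + 433589 = \frac{1}{22784} \left(-747366300\right) + 433589 = - \frac{186841575}{5696} + 433589 = \frac{2282881369}{5696}$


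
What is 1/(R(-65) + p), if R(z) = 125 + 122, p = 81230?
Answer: 1/81477 ≈ 1.2273e-5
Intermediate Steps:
R(z) = 247
1/(R(-65) + p) = 1/(247 + 81230) = 1/81477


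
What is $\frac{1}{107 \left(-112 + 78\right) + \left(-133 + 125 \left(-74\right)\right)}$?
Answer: $- \frac{1}{13021} \approx -7.6799 \cdot 10^{-5}$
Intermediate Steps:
$\frac{1}{107 \left(-112 + 78\right) + \left(-133 + 125 \left(-74\right)\right)} = \frac{1}{107 \left(-34\right) - 9383} = \frac{1}{-3638 - 9383} = \frac{1}{-13021} = - \frac{1}{13021}$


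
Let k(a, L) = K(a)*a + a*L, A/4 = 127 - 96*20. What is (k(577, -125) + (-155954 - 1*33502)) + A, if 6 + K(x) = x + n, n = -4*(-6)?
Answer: 74562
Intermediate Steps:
A = -7172 (A = 4*(127 - 96*20) = 4*(127 - 1920) = 4*(-1793) = -7172)
n = 24
K(x) = 18 + x (K(x) = -6 + (x + 24) = -6 + (24 + x) = 18 + x)
k(a, L) = L*a + a*(18 + a) (k(a, L) = (18 + a)*a + a*L = a*(18 + a) + L*a = L*a + a*(18 + a))
(k(577, -125) + (-155954 - 1*33502)) + A = (577*(18 - 125 + 577) + (-155954 - 1*33502)) - 7172 = (577*470 + (-155954 - 33502)) - 7172 = (271190 - 189456) - 7172 = 81734 - 7172 = 74562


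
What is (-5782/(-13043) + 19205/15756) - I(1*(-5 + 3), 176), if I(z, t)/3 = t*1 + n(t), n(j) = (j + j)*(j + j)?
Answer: -76497028705913/205505508 ≈ -3.7224e+5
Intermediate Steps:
n(j) = 4*j² (n(j) = (2*j)*(2*j) = 4*j²)
I(z, t) = 3*t + 12*t² (I(z, t) = 3*(t*1 + 4*t²) = 3*(t + 4*t²) = 3*t + 12*t²)
(-5782/(-13043) + 19205/15756) - I(1*(-5 + 3), 176) = (-5782/(-13043) + 19205/15756) - 3*176*(1 + 4*176) = (-5782*(-1/13043) + 19205*(1/15756)) - 3*176*(1 + 704) = (5782/13043 + 19205/15756) - 3*176*705 = 341592007/205505508 - 1*372240 = 341592007/205505508 - 372240 = -76497028705913/205505508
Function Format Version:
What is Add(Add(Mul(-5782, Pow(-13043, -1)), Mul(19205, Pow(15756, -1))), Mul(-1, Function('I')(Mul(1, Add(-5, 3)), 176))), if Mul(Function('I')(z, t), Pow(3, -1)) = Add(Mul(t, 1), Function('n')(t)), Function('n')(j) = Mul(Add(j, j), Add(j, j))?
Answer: Rational(-76497028705913, 205505508) ≈ -3.7224e+5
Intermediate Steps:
Function('n')(j) = Mul(4, Pow(j, 2)) (Function('n')(j) = Mul(Mul(2, j), Mul(2, j)) = Mul(4, Pow(j, 2)))
Function('I')(z, t) = Add(Mul(3, t), Mul(12, Pow(t, 2))) (Function('I')(z, t) = Mul(3, Add(Mul(t, 1), Mul(4, Pow(t, 2)))) = Mul(3, Add(t, Mul(4, Pow(t, 2)))) = Add(Mul(3, t), Mul(12, Pow(t, 2))))
Add(Add(Mul(-5782, Pow(-13043, -1)), Mul(19205, Pow(15756, -1))), Mul(-1, Function('I')(Mul(1, Add(-5, 3)), 176))) = Add(Add(Mul(-5782, Pow(-13043, -1)), Mul(19205, Pow(15756, -1))), Mul(-1, Mul(3, 176, Add(1, Mul(4, 176))))) = Add(Add(Mul(-5782, Rational(-1, 13043)), Mul(19205, Rational(1, 15756))), Mul(-1, Mul(3, 176, Add(1, 704)))) = Add(Add(Rational(5782, 13043), Rational(19205, 15756)), Mul(-1, Mul(3, 176, 705))) = Add(Rational(341592007, 205505508), Mul(-1, 372240)) = Add(Rational(341592007, 205505508), -372240) = Rational(-76497028705913, 205505508)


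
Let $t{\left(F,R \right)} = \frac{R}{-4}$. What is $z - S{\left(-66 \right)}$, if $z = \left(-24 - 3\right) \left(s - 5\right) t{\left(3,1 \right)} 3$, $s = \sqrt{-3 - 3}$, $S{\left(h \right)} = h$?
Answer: $- \frac{141}{4} + \frac{81 i \sqrt{6}}{4} \approx -35.25 + 49.602 i$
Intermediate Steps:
$t{\left(F,R \right)} = - \frac{R}{4}$ ($t{\left(F,R \right)} = R \left(- \frac{1}{4}\right) = - \frac{R}{4}$)
$s = i \sqrt{6}$ ($s = \sqrt{-6} = i \sqrt{6} \approx 2.4495 i$)
$z = - \frac{405}{4} + \frac{81 i \sqrt{6}}{4}$ ($z = \left(-24 - 3\right) \left(i \sqrt{6} - 5\right) \left(\left(- \frac{1}{4}\right) 1\right) 3 = - 27 \left(i \sqrt{6} - 5\right) \left(- \frac{1}{4}\right) 3 = - 27 \left(-5 + i \sqrt{6}\right) \left(- \frac{1}{4}\right) 3 = - 27 \left(\frac{5}{4} - \frac{i \sqrt{6}}{4}\right) 3 = - 27 \left(\frac{15}{4} - \frac{3 i \sqrt{6}}{4}\right) = - \frac{405}{4} + \frac{81 i \sqrt{6}}{4} \approx -101.25 + 49.602 i$)
$z - S{\left(-66 \right)} = \left(- \frac{405}{4} + \frac{81 i \sqrt{6}}{4}\right) - -66 = \left(- \frac{405}{4} + \frac{81 i \sqrt{6}}{4}\right) + 66 = - \frac{141}{4} + \frac{81 i \sqrt{6}}{4}$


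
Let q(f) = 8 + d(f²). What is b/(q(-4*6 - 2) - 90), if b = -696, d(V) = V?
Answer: -116/99 ≈ -1.1717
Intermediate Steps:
q(f) = 8 + f²
b/(q(-4*6 - 2) - 90) = -696/((8 + (-4*6 - 2)²) - 90) = -696/((8 + (-24 - 2)²) - 90) = -696/((8 + (-26)²) - 90) = -696/((8 + 676) - 90) = -696/(684 - 90) = -696/594 = -696*1/594 = -116/99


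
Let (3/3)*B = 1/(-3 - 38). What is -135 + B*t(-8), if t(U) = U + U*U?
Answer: -5591/41 ≈ -136.37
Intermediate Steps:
t(U) = U + U**2
B = -1/41 (B = 1/(-3 - 38) = 1/(-41) = -1/41 ≈ -0.024390)
-135 + B*t(-8) = -135 - (-8)*(1 - 8)/41 = -135 - (-8)*(-7)/41 = -135 - 1/41*56 = -135 - 56/41 = -5591/41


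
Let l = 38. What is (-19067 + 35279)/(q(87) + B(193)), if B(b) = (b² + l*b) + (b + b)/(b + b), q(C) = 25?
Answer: 16212/44609 ≈ 0.36342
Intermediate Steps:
B(b) = 1 + b² + 38*b (B(b) = (b² + 38*b) + (b + b)/(b + b) = (b² + 38*b) + (2*b)/((2*b)) = (b² + 38*b) + (2*b)*(1/(2*b)) = (b² + 38*b) + 1 = 1 + b² + 38*b)
(-19067 + 35279)/(q(87) + B(193)) = (-19067 + 35279)/(25 + (1 + 193² + 38*193)) = 16212/(25 + (1 + 37249 + 7334)) = 16212/(25 + 44584) = 16212/44609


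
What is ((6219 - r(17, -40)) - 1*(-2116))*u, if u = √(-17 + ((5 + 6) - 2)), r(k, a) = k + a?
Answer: 16716*I*√2 ≈ 23640.0*I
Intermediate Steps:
r(k, a) = a + k
u = 2*I*√2 (u = √(-17 + (11 - 2)) = √(-17 + 9) = √(-8) = 2*I*√2 ≈ 2.8284*I)
((6219 - r(17, -40)) - 1*(-2116))*u = ((6219 - (-40 + 17)) - 1*(-2116))*(2*I*√2) = ((6219 - 1*(-23)) + 2116)*(2*I*√2) = ((6219 + 23) + 2116)*(2*I*√2) = (6242 + 2116)*(2*I*√2) = 8358*(2*I*√2) = 16716*I*√2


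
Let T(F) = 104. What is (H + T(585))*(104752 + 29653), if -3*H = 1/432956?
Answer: 18155732633755/1298868 ≈ 1.3978e+7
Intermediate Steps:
H = -1/1298868 (H = -⅓/432956 = -⅓*1/432956 = -1/1298868 ≈ -7.6990e-7)
(H + T(585))*(104752 + 29653) = (-1/1298868 + 104)*(104752 + 29653) = (135082271/1298868)*134405 = 18155732633755/1298868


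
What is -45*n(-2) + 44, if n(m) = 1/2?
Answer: 43/2 ≈ 21.500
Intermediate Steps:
n(m) = ½
-45*n(-2) + 44 = -45*½ + 44 = -45/2 + 44 = 43/2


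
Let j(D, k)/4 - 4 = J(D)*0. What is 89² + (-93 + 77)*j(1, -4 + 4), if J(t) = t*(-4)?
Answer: 7665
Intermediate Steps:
J(t) = -4*t
j(D, k) = 16 (j(D, k) = 16 + 4*(-4*D*0) = 16 + 4*0 = 16 + 0 = 16)
89² + (-93 + 77)*j(1, -4 + 4) = 89² + (-93 + 77)*16 = 7921 - 16*16 = 7921 - 256 = 7665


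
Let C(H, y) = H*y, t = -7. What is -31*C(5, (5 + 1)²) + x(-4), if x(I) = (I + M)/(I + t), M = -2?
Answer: -61374/11 ≈ -5579.5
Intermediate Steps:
x(I) = (-2 + I)/(-7 + I) (x(I) = (I - 2)/(I - 7) = (-2 + I)/(-7 + I))
-31*C(5, (5 + 1)²) + x(-4) = -155*(5 + 1)² + (-2 - 4)/(-7 - 4) = -155*6² - 6/(-11) = -155*36 - 1/11*(-6) = -31*180 + 6/11 = -5580 + 6/11 = -61374/11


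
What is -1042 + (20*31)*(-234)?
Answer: -146122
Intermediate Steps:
-1042 + (20*31)*(-234) = -1042 + 620*(-234) = -1042 - 145080 = -146122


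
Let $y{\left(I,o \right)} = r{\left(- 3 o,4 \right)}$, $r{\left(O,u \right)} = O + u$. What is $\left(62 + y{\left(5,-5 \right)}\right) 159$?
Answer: $12879$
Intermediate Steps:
$y{\left(I,o \right)} = 4 - 3 o$ ($y{\left(I,o \right)} = - 3 o + 4 = 4 - 3 o$)
$\left(62 + y{\left(5,-5 \right)}\right) 159 = \left(62 + \left(4 - -15\right)\right) 159 = \left(62 + \left(4 + 15\right)\right) 159 = \left(62 + 19\right) 159 = 81 \cdot 159 = 12879$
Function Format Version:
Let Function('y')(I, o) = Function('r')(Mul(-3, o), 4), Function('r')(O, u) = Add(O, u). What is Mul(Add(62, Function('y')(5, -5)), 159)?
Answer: 12879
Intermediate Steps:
Function('y')(I, o) = Add(4, Mul(-3, o)) (Function('y')(I, o) = Add(Mul(-3, o), 4) = Add(4, Mul(-3, o)))
Mul(Add(62, Function('y')(5, -5)), 159) = Mul(Add(62, Add(4, Mul(-3, -5))), 159) = Mul(Add(62, Add(4, 15)), 159) = Mul(Add(62, 19), 159) = Mul(81, 159) = 12879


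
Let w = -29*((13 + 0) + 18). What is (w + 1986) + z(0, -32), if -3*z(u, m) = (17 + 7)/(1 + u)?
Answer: 1079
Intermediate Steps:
z(u, m) = -8/(1 + u) (z(u, m) = -(17 + 7)/(3*(1 + u)) = -8/(1 + u))
w = -899 (w = -29*(13 + 18) = -29*31 = -899)
(w + 1986) + z(0, -32) = (-899 + 1986) - 8/(1 + 0) = 1087 - 8/1 = 1087 - 8*1 = 1087 - 8 = 1079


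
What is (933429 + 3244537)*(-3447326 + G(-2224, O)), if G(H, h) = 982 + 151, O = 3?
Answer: -14398077183438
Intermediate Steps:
G(H, h) = 1133
(933429 + 3244537)*(-3447326 + G(-2224, O)) = (933429 + 3244537)*(-3447326 + 1133) = 4177966*(-3446193) = -14398077183438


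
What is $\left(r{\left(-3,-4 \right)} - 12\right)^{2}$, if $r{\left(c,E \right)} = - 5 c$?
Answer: $9$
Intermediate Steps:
$\left(r{\left(-3,-4 \right)} - 12\right)^{2} = \left(\left(-5\right) \left(-3\right) - 12\right)^{2} = \left(15 - 12\right)^{2} = 3^{2} = 9$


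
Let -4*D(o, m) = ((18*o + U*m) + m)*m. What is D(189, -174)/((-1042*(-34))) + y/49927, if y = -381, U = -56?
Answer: 14079704673/884406878 ≈ 15.920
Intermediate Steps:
D(o, m) = -m*(-55*m + 18*o)/4 (D(o, m) = -((18*o - 56*m) + m)*m/4 = -((-56*m + 18*o) + m)*m/4 = -(-55*m + 18*o)*m/4 = -m*(-55*m + 18*o)/4)
D(189, -174)/((-1042*(-34))) + y/49927 = ((¼)*(-174)*(-18*189 + 55*(-174)))/((-1042*(-34))) - 381/49927 = ((¼)*(-174)*(-3402 - 9570))/35428 - 381*1/49927 = ((¼)*(-174)*(-12972))*(1/35428) - 381/49927 = 564282*(1/35428) - 381/49927 = 282141/17714 - 381/49927 = 14079704673/884406878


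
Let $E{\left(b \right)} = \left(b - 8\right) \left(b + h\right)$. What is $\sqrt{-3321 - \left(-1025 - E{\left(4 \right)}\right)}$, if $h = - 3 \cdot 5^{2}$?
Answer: $2 i \sqrt{503} \approx 44.855 i$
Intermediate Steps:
$h = -75$ ($h = \left(-3\right) 25 = -75$)
$E{\left(b \right)} = \left(-75 + b\right) \left(-8 + b\right)$ ($E{\left(b \right)} = \left(b - 8\right) \left(b - 75\right) = \left(-8 + b\right) \left(-75 + b\right) = \left(-75 + b\right) \left(-8 + b\right)$)
$\sqrt{-3321 - \left(-1025 - E{\left(4 \right)}\right)} = \sqrt{-3321 + \left(\left(\left(600 + 4^{2} - 332\right) + 1045\right) - 20\right)} = \sqrt{-3321 + \left(\left(\left(600 + 16 - 332\right) + 1045\right) - 20\right)} = \sqrt{-3321 + \left(\left(284 + 1045\right) - 20\right)} = \sqrt{-3321 + \left(1329 - 20\right)} = \sqrt{-3321 + 1309} = \sqrt{-2012} = 2 i \sqrt{503}$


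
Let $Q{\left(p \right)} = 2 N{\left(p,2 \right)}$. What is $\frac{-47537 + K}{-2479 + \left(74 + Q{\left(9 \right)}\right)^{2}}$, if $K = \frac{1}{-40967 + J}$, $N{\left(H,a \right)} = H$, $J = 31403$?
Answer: $- \frac{454643869}{57240540} \approx -7.9427$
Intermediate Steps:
$Q{\left(p \right)} = 2 p$
$K = - \frac{1}{9564}$ ($K = \frac{1}{-40967 + 31403} = \frac{1}{-9564} = - \frac{1}{9564} \approx -0.00010456$)
$\frac{-47537 + K}{-2479 + \left(74 + Q{\left(9 \right)}\right)^{2}} = \frac{-47537 - \frac{1}{9564}}{-2479 + \left(74 + 2 \cdot 9\right)^{2}} = - \frac{454643869}{9564 \left(-2479 + \left(74 + 18\right)^{2}\right)} = - \frac{454643869}{9564 \left(-2479 + 92^{2}\right)} = - \frac{454643869}{9564 \left(-2479 + 8464\right)} = - \frac{454643869}{9564 \cdot 5985} = \left(- \frac{454643869}{9564}\right) \frac{1}{5985} = - \frac{454643869}{57240540}$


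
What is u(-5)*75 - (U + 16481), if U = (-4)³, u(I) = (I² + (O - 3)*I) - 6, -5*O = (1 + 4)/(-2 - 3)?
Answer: -13942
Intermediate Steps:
O = ⅕ (O = -(1 + 4)/(5*(-2 - 3)) = -1/(-5) = -(-1)/5 = -⅕*(-1) = ⅕ ≈ 0.20000)
u(I) = -6 + I² - 14*I/5 (u(I) = (I² + (⅕ - 3)*I) - 6 = (I² - 14*I/5) - 6 = -6 + I² - 14*I/5)
U = -64
u(-5)*75 - (U + 16481) = (-6 + (-5)² - 14/5*(-5))*75 - (-64 + 16481) = (-6 + 25 + 14)*75 - 1*16417 = 33*75 - 16417 = 2475 - 16417 = -13942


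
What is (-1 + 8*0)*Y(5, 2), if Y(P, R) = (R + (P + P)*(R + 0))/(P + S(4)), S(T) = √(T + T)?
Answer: -110/17 + 44*√2/17 ≈ -2.8103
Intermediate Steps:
S(T) = √2*√T (S(T) = √(2*T) = √2*√T)
Y(P, R) = (R + 2*P*R)/(P + 2*√2) (Y(P, R) = (R + (P + P)*(R + 0))/(P + √2*√4) = (R + (2*P)*R)/(P + √2*2) = (R + 2*P*R)/(P + 2*√2))
(-1 + 8*0)*Y(5, 2) = (-1 + 8*0)*(2*(1 + 2*5)/(5 + 2*√2)) = (-1 + 0)*(2*(1 + 10)/(5 + 2*√2)) = -2*11/(5 + 2*√2) = -22/(5 + 2*√2)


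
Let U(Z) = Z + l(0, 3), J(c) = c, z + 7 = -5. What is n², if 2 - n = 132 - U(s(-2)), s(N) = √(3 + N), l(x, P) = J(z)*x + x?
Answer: 16641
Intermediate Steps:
z = -12 (z = -7 - 5 = -12)
l(x, P) = -11*x (l(x, P) = -12*x + x = -11*x)
U(Z) = Z (U(Z) = Z - 11*0 = Z + 0 = Z)
n = -129 (n = 2 - (132 - √(3 - 2)) = 2 - (132 - √1) = 2 - (132 - 1*1) = 2 - (132 - 1) = 2 - 1*131 = 2 - 131 = -129)
n² = (-129)² = 16641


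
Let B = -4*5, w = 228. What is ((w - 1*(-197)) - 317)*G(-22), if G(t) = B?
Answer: -2160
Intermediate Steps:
B = -20
G(t) = -20
((w - 1*(-197)) - 317)*G(-22) = ((228 - 1*(-197)) - 317)*(-20) = ((228 + 197) - 317)*(-20) = (425 - 317)*(-20) = 108*(-20) = -2160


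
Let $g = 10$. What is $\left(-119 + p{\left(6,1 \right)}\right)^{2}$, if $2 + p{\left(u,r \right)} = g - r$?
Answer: $12544$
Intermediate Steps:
$p{\left(u,r \right)} = 8 - r$ ($p{\left(u,r \right)} = -2 - \left(-10 + r\right) = 8 - r$)
$\left(-119 + p{\left(6,1 \right)}\right)^{2} = \left(-119 + \left(8 - 1\right)\right)^{2} = \left(-119 + 7\right)^{2} = \left(-112\right)^{2} = 12544$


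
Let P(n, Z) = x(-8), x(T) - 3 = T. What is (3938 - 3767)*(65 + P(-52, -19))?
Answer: 10260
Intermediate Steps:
x(T) = 3 + T
P(n, Z) = -5 (P(n, Z) = 3 - 8 = -5)
(3938 - 3767)*(65 + P(-52, -19)) = (3938 - 3767)*(65 - 5) = 171*60 = 10260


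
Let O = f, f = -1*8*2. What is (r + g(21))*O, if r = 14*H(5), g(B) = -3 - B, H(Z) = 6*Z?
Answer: -6336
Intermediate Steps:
f = -16 (f = -8*2 = -16)
O = -16
r = 420 (r = 14*(6*5) = 14*30 = 420)
(r + g(21))*O = (420 + (-3 - 1*21))*(-16) = (420 + (-3 - 21))*(-16) = (420 - 24)*(-16) = 396*(-16) = -6336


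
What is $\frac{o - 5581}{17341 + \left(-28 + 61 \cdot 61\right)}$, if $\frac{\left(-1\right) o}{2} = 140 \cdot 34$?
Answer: $- \frac{15101}{21034} \approx -0.71793$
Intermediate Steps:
$o = -9520$ ($o = - 2 \cdot 140 \cdot 34 = \left(-2\right) 4760 = -9520$)
$\frac{o - 5581}{17341 + \left(-28 + 61 \cdot 61\right)} = \frac{-9520 - 5581}{17341 + \left(-28 + 61 \cdot 61\right)} = \frac{-9520 + \left(-18611 + 13030\right)}{17341 + \left(-28 + 3721\right)} = \frac{-9520 - 5581}{17341 + 3693} = - \frac{15101}{21034}$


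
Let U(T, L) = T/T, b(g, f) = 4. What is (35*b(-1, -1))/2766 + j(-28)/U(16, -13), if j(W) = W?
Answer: -38654/1383 ≈ -27.949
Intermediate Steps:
U(T, L) = 1
(35*b(-1, -1))/2766 + j(-28)/U(16, -13) = (35*4)/2766 - 28/1 = 140*(1/2766) - 28*1 = 70/1383 - 28 = -38654/1383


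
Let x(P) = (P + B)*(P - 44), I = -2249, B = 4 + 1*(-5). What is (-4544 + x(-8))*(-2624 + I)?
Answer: 19862348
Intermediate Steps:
B = -1 (B = 4 - 5 = -1)
x(P) = (-1 + P)*(-44 + P) (x(P) = (P - 1)*(P - 44) = (-1 + P)*(-44 + P))
(-4544 + x(-8))*(-2624 + I) = (-4544 + (44 + (-8)² - 45*(-8)))*(-2624 - 2249) = (-4544 + (44 + 64 + 360))*(-4873) = (-4544 + 468)*(-4873) = -4076*(-4873) = 19862348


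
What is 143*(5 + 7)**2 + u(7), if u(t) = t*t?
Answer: 20641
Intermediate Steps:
u(t) = t**2
143*(5 + 7)**2 + u(7) = 143*(5 + 7)**2 + 7**2 = 143*12**2 + 49 = 143*144 + 49 = 20592 + 49 = 20641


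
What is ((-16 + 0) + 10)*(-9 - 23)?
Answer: 192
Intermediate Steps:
((-16 + 0) + 10)*(-9 - 23) = (-16 + 10)*(-32) = -6*(-32) = 192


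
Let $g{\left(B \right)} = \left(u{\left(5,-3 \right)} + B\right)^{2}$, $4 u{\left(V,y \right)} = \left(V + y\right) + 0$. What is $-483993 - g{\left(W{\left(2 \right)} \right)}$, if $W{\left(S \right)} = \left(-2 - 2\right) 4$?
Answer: $- \frac{1936933}{4} \approx -4.8423 \cdot 10^{5}$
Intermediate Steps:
$W{\left(S \right)} = -16$ ($W{\left(S \right)} = \left(-4\right) 4 = -16$)
$u{\left(V,y \right)} = \frac{V}{4} + \frac{y}{4}$ ($u{\left(V,y \right)} = \frac{\left(V + y\right) + 0}{4} = \frac{V + y}{4} = \frac{V}{4} + \frac{y}{4}$)
$g{\left(B \right)} = \left(\frac{1}{2} + B\right)^{2}$ ($g{\left(B \right)} = \left(\left(\frac{1}{4} \cdot 5 + \frac{1}{4} \left(-3\right)\right) + B\right)^{2} = \left(\left(\frac{5}{4} - \frac{3}{4}\right) + B\right)^{2} = \left(\frac{1}{2} + B\right)^{2}$)
$-483993 - g{\left(W{\left(2 \right)} \right)} = -483993 - \frac{\left(1 + 2 \left(-16\right)\right)^{2}}{4} = -483993 - \frac{\left(1 - 32\right)^{2}}{4} = -483993 - \frac{\left(-31\right)^{2}}{4} = -483993 - \frac{1}{4} \cdot 961 = -483993 - \frac{961}{4} = - \frac{1936933}{4}$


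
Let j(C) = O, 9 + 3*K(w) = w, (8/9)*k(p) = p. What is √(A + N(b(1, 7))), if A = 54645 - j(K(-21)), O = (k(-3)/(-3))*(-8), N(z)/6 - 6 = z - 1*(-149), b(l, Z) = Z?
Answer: √55626 ≈ 235.85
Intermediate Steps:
k(p) = 9*p/8
K(w) = -3 + w/3
N(z) = 930 + 6*z (N(z) = 36 + 6*(z - 1*(-149)) = 36 + 6*(z + 149) = 36 + 6*(149 + z) = 36 + (894 + 6*z) = 930 + 6*z)
O = -9 (O = (((9/8)*(-3))/(-3))*(-8) = -27/8*(-⅓)*(-8) = (9/8)*(-8) = -9)
j(C) = -9
A = 54654 (A = 54645 - 1*(-9) = 54645 + 9 = 54654)
√(A + N(b(1, 7))) = √(54654 + (930 + 6*7)) = √(54654 + (930 + 42)) = √(54654 + 972) = √55626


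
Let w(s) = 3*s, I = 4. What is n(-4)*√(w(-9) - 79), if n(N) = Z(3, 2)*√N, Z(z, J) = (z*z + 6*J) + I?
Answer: -50*√106 ≈ -514.78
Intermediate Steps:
Z(z, J) = 4 + z² + 6*J (Z(z, J) = (z*z + 6*J) + 4 = (z² + 6*J) + 4 = 4 + z² + 6*J)
n(N) = 25*√N (n(N) = (4 + 3² + 6*2)*√N = (4 + 9 + 12)*√N = 25*√N)
n(-4)*√(w(-9) - 79) = (25*√(-4))*√(3*(-9) - 79) = (25*(2*I))*√(-27 - 79) = (50*I)*√(-106) = (50*I)*(I*√106) = -50*√106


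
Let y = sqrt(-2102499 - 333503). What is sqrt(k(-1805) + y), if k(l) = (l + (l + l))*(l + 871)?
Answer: sqrt(5057610 + I*sqrt(2436002)) ≈ 2248.9 + 0.35*I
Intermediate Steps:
y = I*sqrt(2436002) (y = sqrt(-2436002) = I*sqrt(2436002) ≈ 1560.8*I)
k(l) = 3*l*(871 + l) (k(l) = (l + 2*l)*(871 + l) = (3*l)*(871 + l) = 3*l*(871 + l))
sqrt(k(-1805) + y) = sqrt(3*(-1805)*(871 - 1805) + I*sqrt(2436002)) = sqrt(3*(-1805)*(-934) + I*sqrt(2436002)) = sqrt(5057610 + I*sqrt(2436002))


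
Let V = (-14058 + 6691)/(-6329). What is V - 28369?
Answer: -179540034/6329 ≈ -28368.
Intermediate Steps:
V = 7367/6329 (V = -7367*(-1/6329) = 7367/6329 ≈ 1.1640)
V - 28369 = 7367/6329 - 28369 = -179540034/6329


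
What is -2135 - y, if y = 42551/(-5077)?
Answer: -10796844/5077 ≈ -2126.6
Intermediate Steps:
y = -42551/5077 (y = 42551*(-1/5077) = -42551/5077 ≈ -8.3811)
-2135 - y = -2135 - 1*(-42551/5077) = -2135 + 42551/5077 = -10796844/5077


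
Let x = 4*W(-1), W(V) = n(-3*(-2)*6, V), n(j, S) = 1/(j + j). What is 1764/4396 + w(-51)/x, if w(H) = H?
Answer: -144063/157 ≈ -917.60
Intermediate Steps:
n(j, S) = 1/(2*j)
W(V) = 1/72 (W(V) = 1/(2*((-3*(-2)*6))) = 1/(2*((6*6))) = (½)/36 = (½)*(1/36) = 1/72)
x = 1/18 (x = 4*(1/72) = 1/18 ≈ 0.055556)
1764/4396 + w(-51)/x = 1764/4396 - 51/1/18 = 1764*(1/4396) - 51*18 = 63/157 - 918 = -144063/157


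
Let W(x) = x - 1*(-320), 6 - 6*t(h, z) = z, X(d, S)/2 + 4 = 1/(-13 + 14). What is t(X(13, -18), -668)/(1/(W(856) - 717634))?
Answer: -241446346/3 ≈ -8.0482e+7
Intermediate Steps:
X(d, S) = -6 (X(d, S) = -8 + 2/(-13 + 14) = -8 + 2/1 = -8 + 2*1 = -8 + 2 = -6)
t(h, z) = 1 - z/6
W(x) = 320 + x (W(x) = x + 320 = 320 + x)
t(X(13, -18), -668)/(1/(W(856) - 717634)) = (1 - ⅙*(-668))/(1/((320 + 856) - 717634)) = (1 + 334/3)/(1/(1176 - 717634)) = 337/(3*(1/(-716458))) = 337/(3*(-1/716458)) = (337/3)*(-716458) = -241446346/3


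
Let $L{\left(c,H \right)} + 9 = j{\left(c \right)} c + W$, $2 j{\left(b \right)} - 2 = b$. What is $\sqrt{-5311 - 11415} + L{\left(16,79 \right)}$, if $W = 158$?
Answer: $293 + i \sqrt{16726} \approx 293.0 + 129.33 i$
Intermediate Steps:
$j{\left(b \right)} = 1 + \frac{b}{2}$
$L{\left(c,H \right)} = 149 + c \left(1 + \frac{c}{2}\right)$ ($L{\left(c,H \right)} = -9 + \left(\left(1 + \frac{c}{2}\right) c + 158\right) = -9 + \left(c \left(1 + \frac{c}{2}\right) + 158\right) = -9 + \left(158 + c \left(1 + \frac{c}{2}\right)\right) = 149 + c \left(1 + \frac{c}{2}\right)$)
$\sqrt{-5311 - 11415} + L{\left(16,79 \right)} = \sqrt{-5311 - 11415} + \left(149 + \frac{1}{2} \cdot 16 \left(2 + 16\right)\right) = \sqrt{-16726} + \left(149 + \frac{1}{2} \cdot 16 \cdot 18\right) = i \sqrt{16726} + \left(149 + 144\right) = i \sqrt{16726} + 293 = 293 + i \sqrt{16726}$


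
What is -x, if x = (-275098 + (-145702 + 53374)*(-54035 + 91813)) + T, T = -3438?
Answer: 3488245720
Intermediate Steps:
x = -3488245720 (x = (-275098 + (-145702 + 53374)*(-54035 + 91813)) - 3438 = (-275098 - 92328*37778) - 3438 = (-275098 - 3487967184) - 3438 = -3488242282 - 3438 = -3488245720)
-x = -1*(-3488245720) = 3488245720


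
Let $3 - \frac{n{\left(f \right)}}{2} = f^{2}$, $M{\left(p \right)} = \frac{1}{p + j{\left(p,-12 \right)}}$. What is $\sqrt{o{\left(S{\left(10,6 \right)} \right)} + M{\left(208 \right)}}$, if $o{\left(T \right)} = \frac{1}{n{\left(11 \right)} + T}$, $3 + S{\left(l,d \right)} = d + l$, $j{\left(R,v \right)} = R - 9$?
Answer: $\frac{2 i \sqrt{4175006}}{90761} \approx 0.045026 i$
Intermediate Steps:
$j{\left(R,v \right)} = -9 + R$
$M{\left(p \right)} = \frac{1}{-9 + 2 p}$ ($M{\left(p \right)} = \frac{1}{p + \left(-9 + p\right)} = \frac{1}{-9 + 2 p}$)
$n{\left(f \right)} = 6 - 2 f^{2}$
$S{\left(l,d \right)} = -3 + d + l$ ($S{\left(l,d \right)} = -3 + \left(d + l\right) = -3 + d + l$)
$o{\left(T \right)} = \frac{1}{-236 + T}$ ($o{\left(T \right)} = \frac{1}{\left(6 - 2 \cdot 11^{2}\right) + T} = \frac{1}{\left(6 - 242\right) + T} = \frac{1}{-236 + T}$)
$\sqrt{o{\left(S{\left(10,6 \right)} \right)} + M{\left(208 \right)}} = \sqrt{\frac{1}{-236 + \left(-3 + 6 + 10\right)} + \frac{1}{-9 + 2 \cdot 208}} = \sqrt{\frac{1}{-236 + 13} + \frac{1}{-9 + 416}} = \sqrt{\frac{1}{-223} + \frac{1}{407}} = \sqrt{- \frac{1}{223} + \frac{1}{407}} = \sqrt{- \frac{184}{90761}} = \frac{2 i \sqrt{4175006}}{90761}$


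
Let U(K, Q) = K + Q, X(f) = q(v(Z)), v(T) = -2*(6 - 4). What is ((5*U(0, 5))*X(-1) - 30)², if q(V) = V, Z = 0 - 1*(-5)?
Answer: 16900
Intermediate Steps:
Z = 5 (Z = 0 + 5 = 5)
v(T) = -4 (v(T) = -2*2 = -4)
X(f) = -4
((5*U(0, 5))*X(-1) - 30)² = ((5*(0 + 5))*(-4) - 30)² = ((5*5)*(-4) - 30)² = (25*(-4) - 30)² = (-100 - 30)² = (-130)² = 16900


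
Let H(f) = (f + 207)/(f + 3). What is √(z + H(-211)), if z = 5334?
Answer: √3605797/26 ≈ 73.034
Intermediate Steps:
H(f) = (207 + f)/(3 + f)
√(z + H(-211)) = √(5334 + (207 - 211)/(3 - 211)) = √(5334 - 4/(-208)) = √(5334 - 1/208*(-4)) = √(5334 + 1/52) = √(277369/52) = √3605797/26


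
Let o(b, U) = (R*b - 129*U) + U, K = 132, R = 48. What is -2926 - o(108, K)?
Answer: 8786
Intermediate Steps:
o(b, U) = -128*U + 48*b (o(b, U) = (48*b - 129*U) + U = (-129*U + 48*b) + U = -128*U + 48*b)
-2926 - o(108, K) = -2926 - (-128*132 + 48*108) = -2926 - (-16896 + 5184) = -2926 - 1*(-11712) = -2926 + 11712 = 8786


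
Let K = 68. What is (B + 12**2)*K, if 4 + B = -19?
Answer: 8228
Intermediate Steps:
B = -23 (B = -4 - 19 = -23)
(B + 12**2)*K = (-23 + 12**2)*68 = (-23 + 144)*68 = 121*68 = 8228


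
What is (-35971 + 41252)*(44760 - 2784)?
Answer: 221675256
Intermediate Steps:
(-35971 + 41252)*(44760 - 2784) = 5281*41976 = 221675256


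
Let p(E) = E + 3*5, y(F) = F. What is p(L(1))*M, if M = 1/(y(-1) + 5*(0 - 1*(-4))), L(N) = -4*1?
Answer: 11/19 ≈ 0.57895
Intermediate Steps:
L(N) = -4
p(E) = 15 + E (p(E) = E + 15 = 15 + E)
M = 1/19 (M = 1/(-1 + 5*(0 - 1*(-4))) = 1/(-1 + 5*(0 + 4)) = 1/(-1 + 5*4) = 1/(-1 + 20) = 1/19 ≈ 0.052632)
p(L(1))*M = (15 - 4)*(1/19) = 11*(1/19) = 11/19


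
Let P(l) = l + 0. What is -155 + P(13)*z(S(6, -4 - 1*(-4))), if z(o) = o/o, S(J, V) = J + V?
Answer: -142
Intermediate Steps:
P(l) = l
z(o) = 1
-155 + P(13)*z(S(6, -4 - 1*(-4))) = -155 + 13*1 = -155 + 13 = -142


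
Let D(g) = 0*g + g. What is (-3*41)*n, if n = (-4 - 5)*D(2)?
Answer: 2214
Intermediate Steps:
D(g) = g (D(g) = 0 + g = g)
n = -18 (n = (-4 - 5)*2 = -9*2 = -18)
(-3*41)*n = -3*41*(-18) = -123*(-18) = 2214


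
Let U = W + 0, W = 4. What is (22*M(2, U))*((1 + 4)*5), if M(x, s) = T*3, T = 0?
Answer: 0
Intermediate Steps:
U = 4 (U = 4 + 0 = 4)
M(x, s) = 0 (M(x, s) = 0*3 = 0)
(22*M(2, U))*((1 + 4)*5) = (22*0)*((1 + 4)*5) = 0*(5*5) = 0*25 = 0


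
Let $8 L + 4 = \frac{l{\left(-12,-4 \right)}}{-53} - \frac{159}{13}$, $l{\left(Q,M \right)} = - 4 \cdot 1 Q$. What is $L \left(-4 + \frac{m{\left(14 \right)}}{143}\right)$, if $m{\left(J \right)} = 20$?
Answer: $\frac{814683}{98527} \approx 8.2686$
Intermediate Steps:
$l{\left(Q,M \right)} = - 4 Q$
$L = - \frac{11807}{5512}$ ($L = - \frac{1}{2} + \frac{\frac{\left(-4\right) \left(-12\right)}{-53} - \frac{159}{13}}{8} = - \frac{1}{2} + \frac{48 \left(- \frac{1}{53}\right) - \frac{159}{13}}{8} = - \frac{1}{2} + \frac{- \frac{48}{53} - \frac{159}{13}}{8} = - \frac{1}{2} + \frac{1}{8} \left(- \frac{9051}{689}\right) = - \frac{1}{2} - \frac{9051}{5512} = - \frac{11807}{5512} \approx -2.1421$)
$L \left(-4 + \frac{m{\left(14 \right)}}{143}\right) = - \frac{11807 \left(-4 + \frac{20}{143}\right)}{5512} = \left(- \frac{11807}{5512}\right) \left(- \frac{552}{143}\right) = \frac{814683}{98527}$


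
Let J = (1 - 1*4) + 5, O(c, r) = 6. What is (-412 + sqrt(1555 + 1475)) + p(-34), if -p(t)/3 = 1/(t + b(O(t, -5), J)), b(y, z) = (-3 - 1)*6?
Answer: -23893/58 + sqrt(3030) ≈ -356.90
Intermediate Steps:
J = 2 (J = (1 - 4) + 5 = -3 + 5 = 2)
b(y, z) = -24 (b(y, z) = -4*6 = -24)
p(t) = -3/(-24 + t) (p(t) = -3/(t - 24) = -3/(-24 + t))
(-412 + sqrt(1555 + 1475)) + p(-34) = (-412 + sqrt(1555 + 1475)) - 3/(-24 - 34) = (-412 + sqrt(3030)) - 3/(-58) = (-412 + sqrt(3030)) - 3*(-1/58) = (-412 + sqrt(3030)) + 3/58 = -23893/58 + sqrt(3030)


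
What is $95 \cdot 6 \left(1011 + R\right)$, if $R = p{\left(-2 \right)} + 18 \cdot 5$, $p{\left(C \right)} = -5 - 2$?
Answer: $623580$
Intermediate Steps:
$p{\left(C \right)} = -7$
$R = 83$ ($R = -7 + 18 \cdot 5 = -7 + 90 = 83$)
$95 \cdot 6 \left(1011 + R\right) = 95 \cdot 6 \left(1011 + 83\right) = 570 \cdot 1094 = 623580$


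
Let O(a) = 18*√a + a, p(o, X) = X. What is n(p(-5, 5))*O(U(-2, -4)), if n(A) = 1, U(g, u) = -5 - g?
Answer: -3 + 18*I*√3 ≈ -3.0 + 31.177*I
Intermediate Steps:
O(a) = a + 18*√a
n(p(-5, 5))*O(U(-2, -4)) = 1*((-5 - 1*(-2)) + 18*√(-5 - 1*(-2))) = 1*((-5 + 2) + 18*√(-5 + 2)) = 1*(-3 + 18*√(-3)) = 1*(-3 + 18*(I*√3)) = 1*(-3 + 18*I*√3) = -3 + 18*I*√3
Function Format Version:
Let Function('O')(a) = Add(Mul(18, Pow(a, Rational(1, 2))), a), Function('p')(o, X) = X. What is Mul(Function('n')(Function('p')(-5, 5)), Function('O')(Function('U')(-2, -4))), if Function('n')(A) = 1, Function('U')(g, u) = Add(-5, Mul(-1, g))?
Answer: Add(-3, Mul(18, I, Pow(3, Rational(1, 2)))) ≈ Add(-3.0000, Mul(31.177, I))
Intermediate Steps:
Function('O')(a) = Add(a, Mul(18, Pow(a, Rational(1, 2))))
Mul(Function('n')(Function('p')(-5, 5)), Function('O')(Function('U')(-2, -4))) = Mul(1, Add(Add(-5, Mul(-1, -2)), Mul(18, Pow(Add(-5, Mul(-1, -2)), Rational(1, 2))))) = Mul(1, Add(Add(-5, 2), Mul(18, Pow(Add(-5, 2), Rational(1, 2))))) = Mul(1, Add(-3, Mul(18, Pow(-3, Rational(1, 2))))) = Mul(1, Add(-3, Mul(18, Mul(I, Pow(3, Rational(1, 2)))))) = Mul(1, Add(-3, Mul(18, I, Pow(3, Rational(1, 2))))) = Add(-3, Mul(18, I, Pow(3, Rational(1, 2))))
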